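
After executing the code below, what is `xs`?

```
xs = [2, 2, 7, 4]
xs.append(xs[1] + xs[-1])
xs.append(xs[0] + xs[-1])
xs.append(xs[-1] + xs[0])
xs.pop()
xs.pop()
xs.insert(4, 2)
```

append xs[1]+xs[-1] = 2+4 = 6 → [2, 2, 7, 4, 6]
append xs[0]+xs[-1] = 2+6 = 8 → [2, 2, 7, 4, 6, 8]
append xs[-1]+xs[0] = 8+2 = 10 → [2, 2, 7, 4, 6, 8, 10]
pop() removes 10 → [2, 2, 7, 4, 6, 8]
pop() removes 8 → [2, 2, 7, 4, 6]
insert 2 at 4 → [2, 2, 7, 4, 2, 6]

[2, 2, 7, 4, 2, 6]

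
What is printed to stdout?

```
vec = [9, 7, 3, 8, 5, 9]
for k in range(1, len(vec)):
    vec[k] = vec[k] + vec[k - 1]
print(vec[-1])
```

k=1: vec[1] = 7+9 = 16 → [9, 16, 3, 8, 5, 9]
k=2: vec[2] = 3+16 = 19 → [9, 16, 19, 8, 5, 9]
k=3: vec[3] = 8+19 = 27 → [9, 16, 19, 27, 5, 9]
k=4: vec[4] = 5+27 = 32 → [9, 16, 19, 27, 32, 9]
k=5: vec[5] = 9+32 = 41 → [9, 16, 19, 27, 32, 41]

41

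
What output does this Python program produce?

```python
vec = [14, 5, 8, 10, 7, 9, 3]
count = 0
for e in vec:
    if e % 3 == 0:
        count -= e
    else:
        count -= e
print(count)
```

e=14: not %3==0, count = 0-14 = -14
e=5: not %3==0, count = (-14)-5 = -19
e=8: not %3==0, count = (-19)-8 = -27
e=10: not %3==0, count = (-27)-10 = -37
e=7: not %3==0, count = (-37)-7 = -44
e=9: %3==0, count = (-44)-9 = -53
e=3: %3==0, count = (-53)-3 = -56

-56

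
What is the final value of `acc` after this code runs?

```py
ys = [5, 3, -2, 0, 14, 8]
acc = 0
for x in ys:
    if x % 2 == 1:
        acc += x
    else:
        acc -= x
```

x=5: odd, acc = 0+5 = 5
x=3: odd, acc = 5+3 = 8
x=-2: not odd, acc = 8-(-2) = 10
x=0: not odd, acc = 10-0 = 10
x=14: not odd, acc = 10-14 = -4
x=8: not odd, acc = (-4)-8 = -12

-12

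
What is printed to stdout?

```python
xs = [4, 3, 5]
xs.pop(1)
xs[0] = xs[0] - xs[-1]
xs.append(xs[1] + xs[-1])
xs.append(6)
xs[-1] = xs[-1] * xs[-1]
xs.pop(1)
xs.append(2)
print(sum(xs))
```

47

pop(1) removes 3 → [4, 5]
xs[0] = xs[0]-xs[-1] = 4-5 = -1 → [-1, 5]
append xs[1]+xs[-1] = 5+5 = 10 → [-1, 5, 10]
append 6 → [-1, 5, 10, 6]
xs[-1] = xs[-1]*xs[-1] = 6*6 = 36 → [-1, 5, 10, 36]
pop(1) removes 5 → [-1, 10, 36]
append 2 → [-1, 10, 36, 2]
sum = 47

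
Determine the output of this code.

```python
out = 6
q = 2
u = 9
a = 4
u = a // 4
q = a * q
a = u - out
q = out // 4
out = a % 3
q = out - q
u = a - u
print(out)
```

1

u = 4//4 = 1
q = 4*2 = 8
a = 1-6 = -5
q = 6//4 = 1
out = (-5)%3 = 1
q = 1-1 = 0
u = (-5)-1 = -6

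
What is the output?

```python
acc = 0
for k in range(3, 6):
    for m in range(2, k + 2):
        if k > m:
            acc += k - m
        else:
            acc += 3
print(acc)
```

k=3,m=2: 3>2, acc = 0+1 = 1
k=3,m=3: not 3>3, acc = 1+3 = 4
k=3,m=4: not 3>4, acc = 4+3 = 7
k=4,m=2: 4>2, acc = 7+2 = 9
k=4,m=3: 4>3, acc = 9+1 = 10
k=4,m=4: not 4>4, acc = 10+3 = 13
k=4,m=5: not 4>5, acc = 13+3 = 16
k=5,m=2: 5>2, acc = 16+3 = 19
k=5,m=3: 5>3, acc = 19+2 = 21
k=5,m=4: 5>4, acc = 21+1 = 22
k=5,m=5: not 5>5, acc = 22+3 = 25
k=5,m=6: not 5>6, acc = 25+3 = 28

28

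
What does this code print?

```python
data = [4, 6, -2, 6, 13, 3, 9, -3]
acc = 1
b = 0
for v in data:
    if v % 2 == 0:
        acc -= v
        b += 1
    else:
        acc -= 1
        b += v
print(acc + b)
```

9

v=4: even, acc = 1-4 = -3; b=1
v=6: even, acc = (-3)-6 = -9; b=2
v=-2: even, acc = (-9)-(-2) = -7; b=3
v=6: even, acc = (-7)-6 = -13; b=4
v=13: not even, acc = (-13)-1 = -14; b=17
v=3: not even, acc = (-14)-1 = -15; b=20
v=9: not even, acc = (-15)-1 = -16; b=29
v=-3: not even, acc = (-16)-1 = -17; b=26
acc+b = (-17)+26 = 9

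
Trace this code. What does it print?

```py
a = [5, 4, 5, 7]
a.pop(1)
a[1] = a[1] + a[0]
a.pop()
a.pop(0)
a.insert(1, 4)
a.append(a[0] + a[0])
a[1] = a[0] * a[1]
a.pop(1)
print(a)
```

pop(1) removes 4 → [5, 5, 7]
a[1] = a[1]+a[0] = 5+5 = 10 → [5, 10, 7]
pop() removes 7 → [5, 10]
pop(0) removes 5 → [10]
insert 4 at 1 → [10, 4]
append a[0]+a[0] = 10+10 = 20 → [10, 4, 20]
a[1] = a[0]*a[1] = 10*4 = 40 → [10, 40, 20]
pop(1) removes 40 → [10, 20]

[10, 20]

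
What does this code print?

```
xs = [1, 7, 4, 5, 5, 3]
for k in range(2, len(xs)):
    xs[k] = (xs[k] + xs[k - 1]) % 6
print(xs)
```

[1, 7, 5, 4, 3, 0]

k=2: xs[2] = (4+7)%6 = 5 → [1, 7, 5, 5, 5, 3]
k=3: xs[3] = (5+5)%6 = 4 → [1, 7, 5, 4, 5, 3]
k=4: xs[4] = (5+4)%6 = 3 → [1, 7, 5, 4, 3, 3]
k=5: xs[5] = (3+3)%6 = 0 → [1, 7, 5, 4, 3, 0]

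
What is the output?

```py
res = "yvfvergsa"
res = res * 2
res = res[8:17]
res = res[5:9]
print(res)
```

ergs

repeat ×2 → 'yvfvergsayvfvergsa'
slice [8:17] → 'ayvfvergs'
slice [5:9] → 'ergs'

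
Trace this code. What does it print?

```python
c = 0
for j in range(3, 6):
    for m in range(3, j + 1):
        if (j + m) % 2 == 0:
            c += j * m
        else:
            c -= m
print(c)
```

j=3,m=3: even sum, c = 0+9 = 9
j=4,m=3: odd sum, c = 9-3 = 6
j=4,m=4: even sum, c = 6+16 = 22
j=5,m=3: even sum, c = 22+15 = 37
j=5,m=4: odd sum, c = 37-4 = 33
j=5,m=5: even sum, c = 33+25 = 58

58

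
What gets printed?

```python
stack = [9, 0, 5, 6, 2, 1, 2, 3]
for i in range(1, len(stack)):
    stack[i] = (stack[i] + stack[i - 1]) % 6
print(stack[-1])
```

4

i=1: stack[1] = (0+9)%6 = 3 → [9, 3, 5, 6, 2, 1, 2, 3]
i=2: stack[2] = (5+3)%6 = 2 → [9, 3, 2, 6, 2, 1, 2, 3]
i=3: stack[3] = (6+2)%6 = 2 → [9, 3, 2, 2, 2, 1, 2, 3]
i=4: stack[4] = (2+2)%6 = 4 → [9, 3, 2, 2, 4, 1, 2, 3]
i=5: stack[5] = (1+4)%6 = 5 → [9, 3, 2, 2, 4, 5, 2, 3]
i=6: stack[6] = (2+5)%6 = 1 → [9, 3, 2, 2, 4, 5, 1, 3]
i=7: stack[7] = (3+1)%6 = 4 → [9, 3, 2, 2, 4, 5, 1, 4]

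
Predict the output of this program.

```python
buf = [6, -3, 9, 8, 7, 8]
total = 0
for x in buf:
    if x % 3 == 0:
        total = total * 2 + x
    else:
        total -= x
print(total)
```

x=6: %3==0, total = 0*2+6 = 6
x=-3: %3==0, total = 6*2+(-3) = 9
x=9: %3==0, total = 9*2+9 = 27
x=8: not %3==0, total = 27-8 = 19
x=7: not %3==0, total = 19-7 = 12
x=8: not %3==0, total = 12-8 = 4

4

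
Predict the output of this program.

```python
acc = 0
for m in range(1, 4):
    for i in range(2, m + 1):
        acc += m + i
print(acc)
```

m=2,i=2: acc = 0+4 = 4
m=3,i=2: acc = 4+5 = 9
m=3,i=3: acc = 9+6 = 15

15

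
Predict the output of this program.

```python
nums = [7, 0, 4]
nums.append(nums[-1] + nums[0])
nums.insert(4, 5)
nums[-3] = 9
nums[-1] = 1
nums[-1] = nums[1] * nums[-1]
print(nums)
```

[7, 0, 9, 11, 0]

append nums[-1]+nums[0] = 4+7 = 11 → [7, 0, 4, 11]
insert 5 at 4 → [7, 0, 4, 11, 5]
nums[-3] = 9 → [7, 0, 9, 11, 5]
nums[-1] = 1 → [7, 0, 9, 11, 1]
nums[-1] = nums[1]*nums[-1] = 0*1 = 0 → [7, 0, 9, 11, 0]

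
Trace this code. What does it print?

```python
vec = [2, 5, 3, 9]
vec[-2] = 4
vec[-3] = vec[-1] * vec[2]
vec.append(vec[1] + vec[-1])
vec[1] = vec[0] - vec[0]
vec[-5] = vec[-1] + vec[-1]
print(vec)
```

[90, 0, 4, 9, 45]

vec[-2] = 4 → [2, 5, 4, 9]
vec[-3] = vec[-1]*vec[2] = 9*4 = 36 → [2, 36, 4, 9]
append vec[1]+vec[-1] = 36+9 = 45 → [2, 36, 4, 9, 45]
vec[1] = vec[0]-vec[0] = 2-2 = 0 → [2, 0, 4, 9, 45]
vec[-5] = vec[-1]+vec[-1] = 45+45 = 90 → [90, 0, 4, 9, 45]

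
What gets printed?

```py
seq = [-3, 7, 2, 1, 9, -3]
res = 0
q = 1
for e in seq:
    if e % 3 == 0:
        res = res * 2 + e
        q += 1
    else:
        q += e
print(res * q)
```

e=-3: %3==0, res = 0*2+(-3) = -3; q=2
e=7: not %3==0; q=9
e=2: not %3==0; q=11
e=1: not %3==0; q=12
e=9: %3==0, res = (-3)*2+9 = 3; q=13
e=-3: %3==0, res = 3*2+(-3) = 3; q=14
res*q = 3*14 = 42

42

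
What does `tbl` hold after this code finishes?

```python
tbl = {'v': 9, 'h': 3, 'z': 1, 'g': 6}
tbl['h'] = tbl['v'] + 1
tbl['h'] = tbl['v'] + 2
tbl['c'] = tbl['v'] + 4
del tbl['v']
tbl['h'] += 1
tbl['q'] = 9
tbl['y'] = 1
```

{'h': 12, 'z': 1, 'g': 6, 'c': 13, 'q': 9, 'y': 1}

tbl['h'] = tbl['v']+1 = 10 → {'v': 9, 'h': 10, 'z': 1, 'g': 6}
tbl['h'] = tbl['v']+2 = 11 → {'v': 9, 'h': 11, 'z': 1, 'g': 6}
tbl['c'] = tbl['v']+4 = 13 → {'v': 9, 'h': 11, 'z': 1, 'g': 6, 'c': 13}
del 'v' → {'h': 11, 'z': 1, 'g': 6, 'c': 13}
tbl['h'] = 11+1 = 12 → {'h': 12, 'z': 1, 'g': 6, 'c': 13}
tbl['q'] = 9 → {'h': 12, 'z': 1, 'g': 6, 'c': 13, 'q': 9}
tbl['y'] = 1 → {'h': 12, 'z': 1, 'g': 6, 'c': 13, 'q': 9, 'y': 1}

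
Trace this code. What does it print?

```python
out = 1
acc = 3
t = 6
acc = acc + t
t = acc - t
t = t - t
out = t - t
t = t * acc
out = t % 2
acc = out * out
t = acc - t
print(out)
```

0

acc = 3+6 = 9
t = 9-6 = 3
t = 3-3 = 0
out = 0-0 = 0
t = 0*9 = 0
out = 0%2 = 0
acc = 0*0 = 0
t = 0-0 = 0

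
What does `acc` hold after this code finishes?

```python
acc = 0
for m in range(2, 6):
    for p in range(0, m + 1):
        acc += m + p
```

102

m=2,p=0: acc = 0+2 = 2
m=2,p=1: acc = 2+3 = 5
m=2,p=2: acc = 5+4 = 9
m=3,p=0: acc = 9+3 = 12
m=3,p=1: acc = 12+4 = 16
m=3,p=2: acc = 16+5 = 21
m=3,p=3: acc = 21+6 = 27
m=4,p=0: acc = 27+4 = 31
m=4,p=1: acc = 31+5 = 36
m=4,p=2: acc = 36+6 = 42
m=4,p=3: acc = 42+7 = 49
m=4,p=4: acc = 49+8 = 57
m=5,p=0: acc = 57+5 = 62
m=5,p=1: acc = 62+6 = 68
m=5,p=2: acc = 68+7 = 75
m=5,p=3: acc = 75+8 = 83
m=5,p=4: acc = 83+9 = 92
m=5,p=5: acc = 92+10 = 102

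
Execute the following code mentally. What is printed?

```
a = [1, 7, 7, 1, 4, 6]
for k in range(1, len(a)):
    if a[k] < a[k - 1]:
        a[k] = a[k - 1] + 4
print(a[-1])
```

k=1: 7>=1, unchanged → [1, 7, 7, 1, 4, 6]
k=2: 7>=7, unchanged → [1, 7, 7, 1, 4, 6]
k=3: 1<7, a[3] = 7+4 = 11 → [1, 7, 7, 11, 4, 6]
k=4: 4<11, a[4] = 11+4 = 15 → [1, 7, 7, 11, 15, 6]
k=5: 6<15, a[5] = 15+4 = 19 → [1, 7, 7, 11, 15, 19]

19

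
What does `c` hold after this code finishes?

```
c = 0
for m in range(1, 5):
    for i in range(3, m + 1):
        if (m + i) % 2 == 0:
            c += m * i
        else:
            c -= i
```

22

m=3,i=3: even sum, c = 0+9 = 9
m=4,i=3: odd sum, c = 9-3 = 6
m=4,i=4: even sum, c = 6+16 = 22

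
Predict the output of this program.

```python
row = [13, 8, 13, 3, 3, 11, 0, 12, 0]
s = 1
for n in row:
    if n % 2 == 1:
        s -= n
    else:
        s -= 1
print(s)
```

n=13: odd, s = 1-13 = -12
n=8: not odd, s = (-12)-1 = -13
n=13: odd, s = (-13)-13 = -26
n=3: odd, s = (-26)-3 = -29
n=3: odd, s = (-29)-3 = -32
n=11: odd, s = (-32)-11 = -43
n=0: not odd, s = (-43)-1 = -44
n=12: not odd, s = (-44)-1 = -45
n=0: not odd, s = (-45)-1 = -46

-46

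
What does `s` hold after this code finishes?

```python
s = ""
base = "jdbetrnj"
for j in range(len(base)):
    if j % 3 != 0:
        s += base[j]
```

'dbtrj'

j=0: skip
j=1: add 'd' → 'd'
j=2: add 'b' → 'db'
j=3: skip
j=4: add 't' → 'dbt'
j=5: add 'r' → 'dbtr'
j=6: skip
j=7: add 'j' → 'dbtrj'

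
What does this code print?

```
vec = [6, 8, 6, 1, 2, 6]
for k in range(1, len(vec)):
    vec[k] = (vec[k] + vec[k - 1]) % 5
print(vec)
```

[6, 4, 0, 1, 3, 4]

k=1: vec[1] = (8+6)%5 = 4 → [6, 4, 6, 1, 2, 6]
k=2: vec[2] = (6+4)%5 = 0 → [6, 4, 0, 1, 2, 6]
k=3: vec[3] = (1+0)%5 = 1 → [6, 4, 0, 1, 2, 6]
k=4: vec[4] = (2+1)%5 = 3 → [6, 4, 0, 1, 3, 6]
k=5: vec[5] = (6+3)%5 = 4 → [6, 4, 0, 1, 3, 4]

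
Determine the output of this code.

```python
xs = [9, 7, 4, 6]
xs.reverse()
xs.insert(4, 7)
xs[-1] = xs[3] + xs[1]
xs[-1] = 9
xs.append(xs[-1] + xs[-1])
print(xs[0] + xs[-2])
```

15

reverse → [6, 4, 7, 9]
insert 7 at 4 → [6, 4, 7, 9, 7]
xs[-1] = xs[3]+xs[1] = 9+4 = 13 → [6, 4, 7, 9, 13]
xs[-1] = 9 → [6, 4, 7, 9, 9]
append xs[-1]+xs[-1] = 9+9 = 18 → [6, 4, 7, 9, 9, 18]
xs[0]+xs[-2] = 6+9 = 15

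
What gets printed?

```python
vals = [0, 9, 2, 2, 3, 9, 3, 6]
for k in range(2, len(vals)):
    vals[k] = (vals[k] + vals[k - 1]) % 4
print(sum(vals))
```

k=2: vals[2] = (2+9)%4 = 3 → [0, 9, 3, 2, 3, 9, 3, 6]
k=3: vals[3] = (2+3)%4 = 1 → [0, 9, 3, 1, 3, 9, 3, 6]
k=4: vals[4] = (3+1)%4 = 0 → [0, 9, 3, 1, 0, 9, 3, 6]
k=5: vals[5] = (9+0)%4 = 1 → [0, 9, 3, 1, 0, 1, 3, 6]
k=6: vals[6] = (3+1)%4 = 0 → [0, 9, 3, 1, 0, 1, 0, 6]
k=7: vals[7] = (6+0)%4 = 2 → [0, 9, 3, 1, 0, 1, 0, 2]
sum = 16

16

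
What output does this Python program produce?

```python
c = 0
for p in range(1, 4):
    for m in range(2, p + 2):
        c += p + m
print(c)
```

30

p=1,m=2: c = 0+3 = 3
p=2,m=2: c = 3+4 = 7
p=2,m=3: c = 7+5 = 12
p=3,m=2: c = 12+5 = 17
p=3,m=3: c = 17+6 = 23
p=3,m=4: c = 23+7 = 30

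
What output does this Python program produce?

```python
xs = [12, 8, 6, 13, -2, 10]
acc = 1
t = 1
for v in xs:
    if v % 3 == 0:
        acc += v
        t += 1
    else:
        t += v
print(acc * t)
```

608

v=12: %3==0, acc = 1+12 = 13; t=2
v=8: not %3==0; t=10
v=6: %3==0, acc = 13+6 = 19; t=11
v=13: not %3==0; t=24
v=-2: not %3==0; t=22
v=10: not %3==0; t=32
acc*t = 19*32 = 608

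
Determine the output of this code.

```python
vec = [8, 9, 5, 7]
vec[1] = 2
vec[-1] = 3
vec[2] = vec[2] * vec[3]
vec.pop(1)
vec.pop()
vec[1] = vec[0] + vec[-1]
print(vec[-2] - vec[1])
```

vec[1] = 2 → [8, 2, 5, 7]
vec[-1] = 3 → [8, 2, 5, 3]
vec[2] = vec[2]*vec[3] = 5*3 = 15 → [8, 2, 15, 3]
pop(1) removes 2 → [8, 15, 3]
pop() removes 3 → [8, 15]
vec[1] = vec[0]+vec[-1] = 8+15 = 23 → [8, 23]
vec[-2]-vec[1] = 8-23 = -15

-15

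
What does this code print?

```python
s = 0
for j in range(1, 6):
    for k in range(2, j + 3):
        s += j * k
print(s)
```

j=1,k=2: s = 0+2 = 2
j=1,k=3: s = 2+3 = 5
j=2,k=2: s = 5+4 = 9
j=2,k=3: s = 9+6 = 15
j=2,k=4: s = 15+8 = 23
j=3,k=2: s = 23+6 = 29
j=3,k=3: s = 29+9 = 38
j=3,k=4: s = 38+12 = 50
j=3,k=5: s = 50+15 = 65
j=4,k=2: s = 65+8 = 73
j=4,k=3: s = 73+12 = 85
j=4,k=4: s = 85+16 = 101
j=4,k=5: s = 101+20 = 121
j=4,k=6: s = 121+24 = 145
j=5,k=2: s = 145+10 = 155
j=5,k=3: s = 155+15 = 170
j=5,k=4: s = 170+20 = 190
j=5,k=5: s = 190+25 = 215
j=5,k=6: s = 215+30 = 245
j=5,k=7: s = 245+35 = 280

280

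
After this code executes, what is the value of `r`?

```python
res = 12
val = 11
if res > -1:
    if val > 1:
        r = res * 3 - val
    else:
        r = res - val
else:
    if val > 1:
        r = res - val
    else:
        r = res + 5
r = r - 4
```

21

res=12, val=11
res > -1 is True; val > 1 is True
→ r = res * 3 - val = 25
r = 25-4 = 21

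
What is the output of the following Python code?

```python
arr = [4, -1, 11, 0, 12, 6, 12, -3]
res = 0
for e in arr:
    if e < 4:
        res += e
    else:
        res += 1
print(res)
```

1

e=4: not <4, res = 0+1 = 1
e=-1: <4, res = 1+(-1) = 0
e=11: not <4, res = 0+1 = 1
e=0: <4, res = 1+0 = 1
e=12: not <4, res = 1+1 = 2
e=6: not <4, res = 2+1 = 3
e=12: not <4, res = 3+1 = 4
e=-3: <4, res = 4+(-3) = 1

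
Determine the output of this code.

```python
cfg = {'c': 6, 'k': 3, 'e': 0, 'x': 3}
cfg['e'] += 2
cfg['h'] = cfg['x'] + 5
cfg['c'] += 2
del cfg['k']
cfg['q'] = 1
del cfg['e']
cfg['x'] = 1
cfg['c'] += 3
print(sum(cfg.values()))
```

21

cfg['e'] = 0+2 = 2 → {'c': 6, 'k': 3, 'e': 2, 'x': 3}
cfg['h'] = cfg['x']+5 = 8 → {'c': 6, 'k': 3, 'e': 2, 'x': 3, 'h': 8}
cfg['c'] = 6+2 = 8 → {'c': 8, 'k': 3, 'e': 2, 'x': 3, 'h': 8}
del 'k' → {'c': 8, 'e': 2, 'x': 3, 'h': 8}
cfg['q'] = 1 → {'c': 8, 'e': 2, 'x': 3, 'h': 8, 'q': 1}
del 'e' → {'c': 8, 'x': 3, 'h': 8, 'q': 1}
cfg['x'] = 1 → {'c': 8, 'x': 1, 'h': 8, 'q': 1}
cfg['c'] = 8+3 = 11 → {'c': 11, 'x': 1, 'h': 8, 'q': 1}
sum of values = 21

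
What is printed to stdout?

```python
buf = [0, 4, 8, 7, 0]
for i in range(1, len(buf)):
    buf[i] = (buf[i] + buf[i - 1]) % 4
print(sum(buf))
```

i=1: buf[1] = (4+0)%4 = 0 → [0, 0, 8, 7, 0]
i=2: buf[2] = (8+0)%4 = 0 → [0, 0, 0, 7, 0]
i=3: buf[3] = (7+0)%4 = 3 → [0, 0, 0, 3, 0]
i=4: buf[4] = (0+3)%4 = 3 → [0, 0, 0, 3, 3]
sum = 6

6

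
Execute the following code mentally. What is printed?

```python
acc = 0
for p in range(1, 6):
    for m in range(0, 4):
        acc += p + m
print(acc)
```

90

p=1,m=0: acc = 0+1 = 1
p=1,m=1: acc = 1+2 = 3
p=1,m=2: acc = 3+3 = 6
p=1,m=3: acc = 6+4 = 10
p=2,m=0: acc = 10+2 = 12
p=2,m=1: acc = 12+3 = 15
p=2,m=2: acc = 15+4 = 19
p=2,m=3: acc = 19+5 = 24
p=3,m=0: acc = 24+3 = 27
p=3,m=1: acc = 27+4 = 31
p=3,m=2: acc = 31+5 = 36
p=3,m=3: acc = 36+6 = 42
p=4,m=0: acc = 42+4 = 46
p=4,m=1: acc = 46+5 = 51
p=4,m=2: acc = 51+6 = 57
p=4,m=3: acc = 57+7 = 64
p=5,m=0: acc = 64+5 = 69
p=5,m=1: acc = 69+6 = 75
p=5,m=2: acc = 75+7 = 82
p=5,m=3: acc = 82+8 = 90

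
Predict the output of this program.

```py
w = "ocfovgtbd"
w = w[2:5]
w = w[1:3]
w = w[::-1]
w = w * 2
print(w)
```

vovo

slice [2:5] → 'fov'
slice [1:3] → 'ov'
reverse → 'vo'
repeat ×2 → 'vovo'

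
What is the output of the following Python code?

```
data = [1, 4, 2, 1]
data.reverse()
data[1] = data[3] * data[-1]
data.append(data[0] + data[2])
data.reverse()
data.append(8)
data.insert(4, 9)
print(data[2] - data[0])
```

reverse → [1, 2, 4, 1]
data[1] = data[3]*data[-1] = 1*1 = 1 → [1, 1, 4, 1]
append data[0]+data[2] = 1+4 = 5 → [1, 1, 4, 1, 5]
reverse → [5, 1, 4, 1, 1]
append 8 → [5, 1, 4, 1, 1, 8]
insert 9 at 4 → [5, 1, 4, 1, 9, 1, 8]
data[2]-data[0] = 4-5 = -1

-1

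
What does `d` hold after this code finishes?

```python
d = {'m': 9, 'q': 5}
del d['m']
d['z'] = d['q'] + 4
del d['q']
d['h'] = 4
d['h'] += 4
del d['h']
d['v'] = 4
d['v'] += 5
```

del 'm' → {'q': 5}
d['z'] = d['q']+4 = 9 → {'q': 5, 'z': 9}
del 'q' → {'z': 9}
d['h'] = 4 → {'z': 9, 'h': 4}
d['h'] = 4+4 = 8 → {'z': 9, 'h': 8}
del 'h' → {'z': 9}
d['v'] = 4 → {'z': 9, 'v': 4}
d['v'] = 4+5 = 9 → {'z': 9, 'v': 9}

{'z': 9, 'v': 9}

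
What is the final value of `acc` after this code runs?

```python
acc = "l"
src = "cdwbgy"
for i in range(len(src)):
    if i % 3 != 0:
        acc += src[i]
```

i=0: skip
i=1: add 'd' → 'ld'
i=2: add 'w' → 'ldw'
i=3: skip
i=4: add 'g' → 'ldwg'
i=5: add 'y' → 'ldwgy'

'ldwgy'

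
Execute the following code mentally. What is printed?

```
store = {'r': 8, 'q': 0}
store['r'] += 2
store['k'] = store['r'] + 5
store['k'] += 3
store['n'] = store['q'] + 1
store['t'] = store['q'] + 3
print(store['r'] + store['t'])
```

13

store['r'] = 8+2 = 10 → {'r': 10, 'q': 0}
store['k'] = store['r']+5 = 15 → {'r': 10, 'q': 0, 'k': 15}
store['k'] = 15+3 = 18 → {'r': 10, 'q': 0, 'k': 18}
store['n'] = store['q']+1 = 1 → {'r': 10, 'q': 0, 'k': 18, 'n': 1}
store['t'] = store['q']+3 = 3 → {'r': 10, 'q': 0, 'k': 18, 'n': 1, 't': 3}
store['r']+store['t'] = 10+3 = 13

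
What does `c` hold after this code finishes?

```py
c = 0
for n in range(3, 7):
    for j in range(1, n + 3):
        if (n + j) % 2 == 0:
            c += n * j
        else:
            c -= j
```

n=3,j=1: even sum, c = 0+3 = 3
n=3,j=2: odd sum, c = 3-2 = 1
n=3,j=3: even sum, c = 1+9 = 10
n=3,j=4: odd sum, c = 10-4 = 6
n=3,j=5: even sum, c = 6+15 = 21
n=4,j=1: odd sum, c = 21-1 = 20
n=4,j=2: even sum, c = 20+8 = 28
n=4,j=3: odd sum, c = 28-3 = 25
n=4,j=4: even sum, c = 25+16 = 41
n=4,j=5: odd sum, c = 41-5 = 36
n=4,j=6: even sum, c = 36+24 = 60
n=5,j=1: even sum, c = 60+5 = 65
n=5,j=2: odd sum, c = 65-2 = 63
n=5,j=3: even sum, c = 63+15 = 78
n=5,j=4: odd sum, c = 78-4 = 74
n=5,j=5: even sum, c = 74+25 = 99
n=5,j=6: odd sum, c = 99-6 = 93
n=5,j=7: even sum, c = 93+35 = 128
n=6,j=1: odd sum, c = 128-1 = 127
n=6,j=2: even sum, c = 127+12 = 139
n=6,j=3: odd sum, c = 139-3 = 136
n=6,j=4: even sum, c = 136+24 = 160
n=6,j=5: odd sum, c = 160-5 = 155
n=6,j=6: even sum, c = 155+36 = 191
n=6,j=7: odd sum, c = 191-7 = 184
n=6,j=8: even sum, c = 184+48 = 232

232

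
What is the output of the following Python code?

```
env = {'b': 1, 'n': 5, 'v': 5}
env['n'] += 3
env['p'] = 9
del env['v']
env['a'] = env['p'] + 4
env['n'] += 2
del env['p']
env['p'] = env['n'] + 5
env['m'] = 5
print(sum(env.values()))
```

env['n'] = 5+3 = 8 → {'b': 1, 'n': 8, 'v': 5}
env['p'] = 9 → {'b': 1, 'n': 8, 'v': 5, 'p': 9}
del 'v' → {'b': 1, 'n': 8, 'p': 9}
env['a'] = env['p']+4 = 13 → {'b': 1, 'n': 8, 'p': 9, 'a': 13}
env['n'] = 8+2 = 10 → {'b': 1, 'n': 10, 'p': 9, 'a': 13}
del 'p' → {'b': 1, 'n': 10, 'a': 13}
env['p'] = env['n']+5 = 15 → {'b': 1, 'n': 10, 'a': 13, 'p': 15}
env['m'] = 5 → {'b': 1, 'n': 10, 'a': 13, 'p': 15, 'm': 5}
sum of values = 44

44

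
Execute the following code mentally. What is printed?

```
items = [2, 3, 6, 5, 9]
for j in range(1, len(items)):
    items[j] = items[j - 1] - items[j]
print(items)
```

[2, -1, -7, -12, -21]

j=1: items[1] = 2-3 = -1 → [2, -1, 6, 5, 9]
j=2: items[2] = (-1)-6 = -7 → [2, -1, -7, 5, 9]
j=3: items[3] = (-7)-5 = -12 → [2, -1, -7, -12, 9]
j=4: items[4] = (-12)-9 = -21 → [2, -1, -7, -12, -21]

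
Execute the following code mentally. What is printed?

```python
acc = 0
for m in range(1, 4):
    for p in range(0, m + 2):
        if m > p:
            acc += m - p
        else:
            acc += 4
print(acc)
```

34

m=1,p=0: 1>0, acc = 0+1 = 1
m=1,p=1: not 1>1, acc = 1+4 = 5
m=1,p=2: not 1>2, acc = 5+4 = 9
m=2,p=0: 2>0, acc = 9+2 = 11
m=2,p=1: 2>1, acc = 11+1 = 12
m=2,p=2: not 2>2, acc = 12+4 = 16
m=2,p=3: not 2>3, acc = 16+4 = 20
m=3,p=0: 3>0, acc = 20+3 = 23
m=3,p=1: 3>1, acc = 23+2 = 25
m=3,p=2: 3>2, acc = 25+1 = 26
m=3,p=3: not 3>3, acc = 26+4 = 30
m=3,p=4: not 3>4, acc = 30+4 = 34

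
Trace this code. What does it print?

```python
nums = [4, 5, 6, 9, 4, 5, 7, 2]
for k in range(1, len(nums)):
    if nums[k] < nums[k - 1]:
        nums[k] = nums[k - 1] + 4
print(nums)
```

k=1: 5>=4, unchanged → [4, 5, 6, 9, 4, 5, 7, 2]
k=2: 6>=5, unchanged → [4, 5, 6, 9, 4, 5, 7, 2]
k=3: 9>=6, unchanged → [4, 5, 6, 9, 4, 5, 7, 2]
k=4: 4<9, nums[4] = 9+4 = 13 → [4, 5, 6, 9, 13, 5, 7, 2]
k=5: 5<13, nums[5] = 13+4 = 17 → [4, 5, 6, 9, 13, 17, 7, 2]
k=6: 7<17, nums[6] = 17+4 = 21 → [4, 5, 6, 9, 13, 17, 21, 2]
k=7: 2<21, nums[7] = 21+4 = 25 → [4, 5, 6, 9, 13, 17, 21, 25]

[4, 5, 6, 9, 13, 17, 21, 25]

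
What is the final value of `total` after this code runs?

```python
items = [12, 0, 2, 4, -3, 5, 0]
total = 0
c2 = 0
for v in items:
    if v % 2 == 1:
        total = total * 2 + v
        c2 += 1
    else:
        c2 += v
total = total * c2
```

-20

v=12: not odd; c2=12
v=0: not odd; c2=12
v=2: not odd; c2=14
v=4: not odd; c2=18
v=-3: odd, total = 0*2+(-3) = -3; c2=19
v=5: odd, total = (-3)*2+5 = -1; c2=20
v=0: not odd; c2=20
total*c2 = (-1)*20 = -20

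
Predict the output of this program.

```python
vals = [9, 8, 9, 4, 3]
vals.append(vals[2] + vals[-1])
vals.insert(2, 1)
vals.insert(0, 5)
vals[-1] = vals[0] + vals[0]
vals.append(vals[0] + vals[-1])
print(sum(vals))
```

append vals[2]+vals[-1] = 9+3 = 12 → [9, 8, 9, 4, 3, 12]
insert 1 at 2 → [9, 8, 1, 9, 4, 3, 12]
insert 5 at 0 → [5, 9, 8, 1, 9, 4, 3, 12]
vals[-1] = vals[0]+vals[0] = 5+5 = 10 → [5, 9, 8, 1, 9, 4, 3, 10]
append vals[0]+vals[-1] = 5+10 = 15 → [5, 9, 8, 1, 9, 4, 3, 10, 15]
sum = 64

64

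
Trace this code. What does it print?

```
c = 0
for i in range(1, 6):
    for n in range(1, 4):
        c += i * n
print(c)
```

i=1,n=1: c = 0+1 = 1
i=1,n=2: c = 1+2 = 3
i=1,n=3: c = 3+3 = 6
i=2,n=1: c = 6+2 = 8
i=2,n=2: c = 8+4 = 12
i=2,n=3: c = 12+6 = 18
i=3,n=1: c = 18+3 = 21
i=3,n=2: c = 21+6 = 27
i=3,n=3: c = 27+9 = 36
i=4,n=1: c = 36+4 = 40
i=4,n=2: c = 40+8 = 48
i=4,n=3: c = 48+12 = 60
i=5,n=1: c = 60+5 = 65
i=5,n=2: c = 65+10 = 75
i=5,n=3: c = 75+15 = 90

90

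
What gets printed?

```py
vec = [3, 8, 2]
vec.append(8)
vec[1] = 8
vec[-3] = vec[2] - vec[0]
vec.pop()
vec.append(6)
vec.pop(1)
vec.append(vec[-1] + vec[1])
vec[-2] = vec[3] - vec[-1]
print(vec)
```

[3, 2, 0, 8]

append 8 → [3, 8, 2, 8]
vec[1] = 8 → [3, 8, 2, 8]
vec[-3] = vec[2]-vec[0] = 2-3 = -1 → [3, -1, 2, 8]
pop() removes 8 → [3, -1, 2]
append 6 → [3, -1, 2, 6]
pop(1) removes -1 → [3, 2, 6]
append vec[-1]+vec[1] = 6+2 = 8 → [3, 2, 6, 8]
vec[-2] = vec[3]-vec[-1] = 8-8 = 0 → [3, 2, 0, 8]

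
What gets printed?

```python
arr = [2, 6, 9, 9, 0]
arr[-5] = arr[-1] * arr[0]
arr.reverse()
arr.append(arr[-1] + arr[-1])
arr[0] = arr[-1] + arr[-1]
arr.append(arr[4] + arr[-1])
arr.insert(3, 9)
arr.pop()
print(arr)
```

[0, 9, 9, 9, 6, 0, 0]

arr[-5] = arr[-1]*arr[0] = 0*2 = 0 → [0, 6, 9, 9, 0]
reverse → [0, 9, 9, 6, 0]
append arr[-1]+arr[-1] = 0+0 = 0 → [0, 9, 9, 6, 0, 0]
arr[0] = arr[-1]+arr[-1] = 0+0 = 0 → [0, 9, 9, 6, 0, 0]
append arr[4]+arr[-1] = 0+0 = 0 → [0, 9, 9, 6, 0, 0, 0]
insert 9 at 3 → [0, 9, 9, 9, 6, 0, 0, 0]
pop() removes 0 → [0, 9, 9, 9, 6, 0, 0]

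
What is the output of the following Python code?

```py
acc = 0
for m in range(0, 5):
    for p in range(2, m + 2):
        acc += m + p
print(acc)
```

60

m=1,p=2: acc = 0+3 = 3
m=2,p=2: acc = 3+4 = 7
m=2,p=3: acc = 7+5 = 12
m=3,p=2: acc = 12+5 = 17
m=3,p=3: acc = 17+6 = 23
m=3,p=4: acc = 23+7 = 30
m=4,p=2: acc = 30+6 = 36
m=4,p=3: acc = 36+7 = 43
m=4,p=4: acc = 43+8 = 51
m=4,p=5: acc = 51+9 = 60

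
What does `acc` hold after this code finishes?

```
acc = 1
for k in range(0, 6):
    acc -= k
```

-14

k=0: acc = 1-0 = 1
k=1: acc = 1-1 = 0
k=2: acc = 0-2 = -2
k=3: acc = (-2)-3 = -5
k=4: acc = (-5)-4 = -9
k=5: acc = (-9)-5 = -14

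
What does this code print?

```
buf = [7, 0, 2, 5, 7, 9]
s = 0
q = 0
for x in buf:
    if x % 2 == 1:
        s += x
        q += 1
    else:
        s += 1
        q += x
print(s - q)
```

x=7: odd, s = 0+7 = 7; q=1
x=0: not odd, s = 7+1 = 8; q=1
x=2: not odd, s = 8+1 = 9; q=3
x=5: odd, s = 9+5 = 14; q=4
x=7: odd, s = 14+7 = 21; q=5
x=9: odd, s = 21+9 = 30; q=6
s-q = 30-6 = 24

24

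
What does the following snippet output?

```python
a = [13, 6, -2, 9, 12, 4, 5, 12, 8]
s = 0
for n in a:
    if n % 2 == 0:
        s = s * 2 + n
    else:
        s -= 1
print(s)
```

220

n=13: not even, s = 0-1 = -1
n=6: even, s = (-1)*2+6 = 4
n=-2: even, s = 4*2+(-2) = 6
n=9: not even, s = 6-1 = 5
n=12: even, s = 5*2+12 = 22
n=4: even, s = 22*2+4 = 48
n=5: not even, s = 48-1 = 47
n=12: even, s = 47*2+12 = 106
n=8: even, s = 106*2+8 = 220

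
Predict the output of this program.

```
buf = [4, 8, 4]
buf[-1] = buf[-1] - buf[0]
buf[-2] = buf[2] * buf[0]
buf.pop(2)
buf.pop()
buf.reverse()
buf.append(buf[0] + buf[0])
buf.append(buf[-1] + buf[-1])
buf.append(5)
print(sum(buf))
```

33

buf[-1] = buf[-1]-buf[0] = 4-4 = 0 → [4, 8, 0]
buf[-2] = buf[2]*buf[0] = 0*4 = 0 → [4, 0, 0]
pop(2) removes 0 → [4, 0]
pop() removes 0 → [4]
reverse → [4]
append buf[0]+buf[0] = 4+4 = 8 → [4, 8]
append buf[-1]+buf[-1] = 8+8 = 16 → [4, 8, 16]
append 5 → [4, 8, 16, 5]
sum = 33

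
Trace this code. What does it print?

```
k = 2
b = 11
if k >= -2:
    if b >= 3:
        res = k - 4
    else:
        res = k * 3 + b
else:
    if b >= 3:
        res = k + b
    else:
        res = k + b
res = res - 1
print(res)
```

-3

k=2, b=11
k >= -2 is True; b >= 3 is True
→ res = k - 4 = -2
res = (-2)-1 = -3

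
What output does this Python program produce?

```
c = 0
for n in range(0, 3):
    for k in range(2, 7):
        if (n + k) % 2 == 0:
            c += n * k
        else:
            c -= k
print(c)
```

4

n=0,k=2: even sum, c = 0+0 = 0
n=0,k=3: odd sum, c = 0-3 = -3
n=0,k=4: even sum, c = (-3)+0 = -3
n=0,k=5: odd sum, c = (-3)-5 = -8
n=0,k=6: even sum, c = (-8)+0 = -8
n=1,k=2: odd sum, c = (-8)-2 = -10
n=1,k=3: even sum, c = (-10)+3 = -7
n=1,k=4: odd sum, c = (-7)-4 = -11
n=1,k=5: even sum, c = (-11)+5 = -6
n=1,k=6: odd sum, c = (-6)-6 = -12
n=2,k=2: even sum, c = (-12)+4 = -8
n=2,k=3: odd sum, c = (-8)-3 = -11
n=2,k=4: even sum, c = (-11)+8 = -3
n=2,k=5: odd sum, c = (-3)-5 = -8
n=2,k=6: even sum, c = (-8)+12 = 4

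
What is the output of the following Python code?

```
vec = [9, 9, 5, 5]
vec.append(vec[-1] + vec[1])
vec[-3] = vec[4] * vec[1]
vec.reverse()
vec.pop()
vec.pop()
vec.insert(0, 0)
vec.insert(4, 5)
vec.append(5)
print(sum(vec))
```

append vec[-1]+vec[1] = 5+9 = 14 → [9, 9, 5, 5, 14]
vec[-3] = vec[4]*vec[1] = 14*9 = 126 → [9, 9, 126, 5, 14]
reverse → [14, 5, 126, 9, 9]
pop() removes 9 → [14, 5, 126, 9]
pop() removes 9 → [14, 5, 126]
insert 0 at 0 → [0, 14, 5, 126]
insert 5 at 4 → [0, 14, 5, 126, 5]
append 5 → [0, 14, 5, 126, 5, 5]
sum = 155

155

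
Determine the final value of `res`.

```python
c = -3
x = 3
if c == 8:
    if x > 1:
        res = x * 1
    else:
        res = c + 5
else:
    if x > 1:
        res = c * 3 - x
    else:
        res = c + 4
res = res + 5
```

-7

c=-3, x=3
c == 8 is False; x > 1 is True
→ res = c * 3 - x = -12
res = (-12)+5 = -7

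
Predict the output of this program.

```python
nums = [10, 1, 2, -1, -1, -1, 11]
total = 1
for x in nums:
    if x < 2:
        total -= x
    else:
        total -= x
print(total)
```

-20

x=10: not <2, total = 1-10 = -9
x=1: <2, total = (-9)-1 = -10
x=2: not <2, total = (-10)-2 = -12
x=-1: <2, total = (-12)-(-1) = -11
x=-1: <2, total = (-11)-(-1) = -10
x=-1: <2, total = (-10)-(-1) = -9
x=11: not <2, total = (-9)-11 = -20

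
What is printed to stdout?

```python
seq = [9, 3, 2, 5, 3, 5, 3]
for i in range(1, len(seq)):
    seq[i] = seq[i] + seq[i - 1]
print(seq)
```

[9, 12, 14, 19, 22, 27, 30]

i=1: seq[1] = 3+9 = 12 → [9, 12, 2, 5, 3, 5, 3]
i=2: seq[2] = 2+12 = 14 → [9, 12, 14, 5, 3, 5, 3]
i=3: seq[3] = 5+14 = 19 → [9, 12, 14, 19, 3, 5, 3]
i=4: seq[4] = 3+19 = 22 → [9, 12, 14, 19, 22, 5, 3]
i=5: seq[5] = 5+22 = 27 → [9, 12, 14, 19, 22, 27, 3]
i=6: seq[6] = 3+27 = 30 → [9, 12, 14, 19, 22, 27, 30]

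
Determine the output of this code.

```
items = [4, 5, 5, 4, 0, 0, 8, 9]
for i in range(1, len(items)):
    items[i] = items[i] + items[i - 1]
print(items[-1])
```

35

i=1: items[1] = 5+4 = 9 → [4, 9, 5, 4, 0, 0, 8, 9]
i=2: items[2] = 5+9 = 14 → [4, 9, 14, 4, 0, 0, 8, 9]
i=3: items[3] = 4+14 = 18 → [4, 9, 14, 18, 0, 0, 8, 9]
i=4: items[4] = 0+18 = 18 → [4, 9, 14, 18, 18, 0, 8, 9]
i=5: items[5] = 0+18 = 18 → [4, 9, 14, 18, 18, 18, 8, 9]
i=6: items[6] = 8+18 = 26 → [4, 9, 14, 18, 18, 18, 26, 9]
i=7: items[7] = 9+26 = 35 → [4, 9, 14, 18, 18, 18, 26, 35]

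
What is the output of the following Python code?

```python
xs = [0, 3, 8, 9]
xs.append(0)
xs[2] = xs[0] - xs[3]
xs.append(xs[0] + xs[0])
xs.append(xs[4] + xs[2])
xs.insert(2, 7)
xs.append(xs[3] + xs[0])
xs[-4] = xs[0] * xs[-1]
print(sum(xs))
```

-8

append 0 → [0, 3, 8, 9, 0]
xs[2] = xs[0]-xs[3] = 0-9 = -9 → [0, 3, -9, 9, 0]
append xs[0]+xs[0] = 0+0 = 0 → [0, 3, -9, 9, 0, 0]
append xs[4]+xs[2] = 0+(-9) = -9 → [0, 3, -9, 9, 0, 0, -9]
insert 7 at 2 → [0, 3, 7, -9, 9, 0, 0, -9]
append xs[3]+xs[0] = (-9)+0 = -9 → [0, 3, 7, -9, 9, 0, 0, -9, -9]
xs[-4] = xs[0]*xs[-1] = 0*(-9) = 0 → [0, 3, 7, -9, 9, 0, 0, -9, -9]
sum = -8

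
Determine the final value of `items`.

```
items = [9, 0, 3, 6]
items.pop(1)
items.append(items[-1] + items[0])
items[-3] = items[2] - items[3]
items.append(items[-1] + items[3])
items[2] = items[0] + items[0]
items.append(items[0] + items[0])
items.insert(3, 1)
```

pop(1) removes 0 → [9, 3, 6]
append items[-1]+items[0] = 6+9 = 15 → [9, 3, 6, 15]
items[-3] = items[2]-items[3] = 6-15 = -9 → [9, -9, 6, 15]
append items[-1]+items[3] = 15+15 = 30 → [9, -9, 6, 15, 30]
items[2] = items[0]+items[0] = 9+9 = 18 → [9, -9, 18, 15, 30]
append items[0]+items[0] = 9+9 = 18 → [9, -9, 18, 15, 30, 18]
insert 1 at 3 → [9, -9, 18, 1, 15, 30, 18]

[9, -9, 18, 1, 15, 30, 18]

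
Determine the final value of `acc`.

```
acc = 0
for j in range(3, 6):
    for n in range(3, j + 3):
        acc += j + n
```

j=3,n=3: acc = 0+6 = 6
j=3,n=4: acc = 6+7 = 13
j=3,n=5: acc = 13+8 = 21
j=4,n=3: acc = 21+7 = 28
j=4,n=4: acc = 28+8 = 36
j=4,n=5: acc = 36+9 = 45
j=4,n=6: acc = 45+10 = 55
j=5,n=3: acc = 55+8 = 63
j=5,n=4: acc = 63+9 = 72
j=5,n=5: acc = 72+10 = 82
j=5,n=6: acc = 82+11 = 93
j=5,n=7: acc = 93+12 = 105

105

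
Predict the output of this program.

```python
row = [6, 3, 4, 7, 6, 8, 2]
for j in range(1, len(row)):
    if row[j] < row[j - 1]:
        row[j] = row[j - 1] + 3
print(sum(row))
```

j=1: 3<6, row[1] = 6+3 = 9 → [6, 9, 4, 7, 6, 8, 2]
j=2: 4<9, row[2] = 9+3 = 12 → [6, 9, 12, 7, 6, 8, 2]
j=3: 7<12, row[3] = 12+3 = 15 → [6, 9, 12, 15, 6, 8, 2]
j=4: 6<15, row[4] = 15+3 = 18 → [6, 9, 12, 15, 18, 8, 2]
j=5: 8<18, row[5] = 18+3 = 21 → [6, 9, 12, 15, 18, 21, 2]
j=6: 2<21, row[6] = 21+3 = 24 → [6, 9, 12, 15, 18, 21, 24]
sum = 105

105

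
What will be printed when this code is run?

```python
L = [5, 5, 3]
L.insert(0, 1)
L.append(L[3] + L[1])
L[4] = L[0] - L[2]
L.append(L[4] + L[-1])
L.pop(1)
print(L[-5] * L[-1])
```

insert 1 at 0 → [1, 5, 5, 3]
append L[3]+L[1] = 3+5 = 8 → [1, 5, 5, 3, 8]
L[4] = L[0]-L[2] = 1-5 = -4 → [1, 5, 5, 3, -4]
append L[4]+L[-1] = (-4)+(-4) = -8 → [1, 5, 5, 3, -4, -8]
pop(1) removes 5 → [1, 5, 3, -4, -8]
L[-5]*L[-1] = 1*(-8) = -8

-8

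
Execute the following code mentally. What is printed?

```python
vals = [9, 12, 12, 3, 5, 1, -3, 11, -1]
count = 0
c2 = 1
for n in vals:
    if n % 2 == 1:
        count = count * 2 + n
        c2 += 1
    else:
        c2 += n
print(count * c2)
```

n=9: odd, count = 0*2+9 = 9; c2=2
n=12: not odd; c2=14
n=12: not odd; c2=26
n=3: odd, count = 9*2+3 = 21; c2=27
n=5: odd, count = 21*2+5 = 47; c2=28
n=1: odd, count = 47*2+1 = 95; c2=29
n=-3: odd, count = 95*2+(-3) = 187; c2=30
n=11: odd, count = 187*2+11 = 385; c2=31
n=-1: odd, count = 385*2+(-1) = 769; c2=32
count*c2 = 769*32 = 24608

24608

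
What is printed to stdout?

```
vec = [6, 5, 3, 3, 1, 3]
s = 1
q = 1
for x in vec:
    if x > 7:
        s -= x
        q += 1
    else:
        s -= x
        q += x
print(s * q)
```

-440

x=6: not >7, s = 1-6 = -5; q=7
x=5: not >7, s = (-5)-5 = -10; q=12
x=3: not >7, s = (-10)-3 = -13; q=15
x=3: not >7, s = (-13)-3 = -16; q=18
x=1: not >7, s = (-16)-1 = -17; q=19
x=3: not >7, s = (-17)-3 = -20; q=22
s*q = (-20)*22 = -440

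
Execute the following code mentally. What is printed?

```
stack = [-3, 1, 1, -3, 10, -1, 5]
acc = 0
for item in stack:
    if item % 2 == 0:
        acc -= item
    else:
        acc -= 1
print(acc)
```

item=-3: not even, acc = 0-1 = -1
item=1: not even, acc = (-1)-1 = -2
item=1: not even, acc = (-2)-1 = -3
item=-3: not even, acc = (-3)-1 = -4
item=10: even, acc = (-4)-10 = -14
item=-1: not even, acc = (-14)-1 = -15
item=5: not even, acc = (-15)-1 = -16

-16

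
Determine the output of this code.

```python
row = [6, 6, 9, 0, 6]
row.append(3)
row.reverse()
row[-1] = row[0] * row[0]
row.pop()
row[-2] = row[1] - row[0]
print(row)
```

[3, 6, 0, 3, 6]

append 3 → [6, 6, 9, 0, 6, 3]
reverse → [3, 6, 0, 9, 6, 6]
row[-1] = row[0]*row[0] = 3*3 = 9 → [3, 6, 0, 9, 6, 9]
pop() removes 9 → [3, 6, 0, 9, 6]
row[-2] = row[1]-row[0] = 6-3 = 3 → [3, 6, 0, 3, 6]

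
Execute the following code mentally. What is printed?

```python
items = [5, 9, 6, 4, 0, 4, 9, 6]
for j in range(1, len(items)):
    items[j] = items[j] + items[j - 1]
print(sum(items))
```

j=1: items[1] = 9+5 = 14 → [5, 14, 6, 4, 0, 4, 9, 6]
j=2: items[2] = 6+14 = 20 → [5, 14, 20, 4, 0, 4, 9, 6]
j=3: items[3] = 4+20 = 24 → [5, 14, 20, 24, 0, 4, 9, 6]
j=4: items[4] = 0+24 = 24 → [5, 14, 20, 24, 24, 4, 9, 6]
j=5: items[5] = 4+24 = 28 → [5, 14, 20, 24, 24, 28, 9, 6]
j=6: items[6] = 9+28 = 37 → [5, 14, 20, 24, 24, 28, 37, 6]
j=7: items[7] = 6+37 = 43 → [5, 14, 20, 24, 24, 28, 37, 43]
sum = 195

195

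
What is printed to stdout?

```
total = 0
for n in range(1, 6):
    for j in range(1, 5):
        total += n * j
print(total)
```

n=1,j=1: total = 0+1 = 1
n=1,j=2: total = 1+2 = 3
n=1,j=3: total = 3+3 = 6
n=1,j=4: total = 6+4 = 10
n=2,j=1: total = 10+2 = 12
n=2,j=2: total = 12+4 = 16
n=2,j=3: total = 16+6 = 22
n=2,j=4: total = 22+8 = 30
n=3,j=1: total = 30+3 = 33
n=3,j=2: total = 33+6 = 39
n=3,j=3: total = 39+9 = 48
n=3,j=4: total = 48+12 = 60
n=4,j=1: total = 60+4 = 64
n=4,j=2: total = 64+8 = 72
n=4,j=3: total = 72+12 = 84
n=4,j=4: total = 84+16 = 100
n=5,j=1: total = 100+5 = 105
n=5,j=2: total = 105+10 = 115
n=5,j=3: total = 115+15 = 130
n=5,j=4: total = 130+20 = 150

150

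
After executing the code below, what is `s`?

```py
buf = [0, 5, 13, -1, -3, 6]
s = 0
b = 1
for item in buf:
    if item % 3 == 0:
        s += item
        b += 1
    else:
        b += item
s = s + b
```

24

item=0: %3==0, s = 0+0 = 0; b=2
item=5: not %3==0; b=7
item=13: not %3==0; b=20
item=-1: not %3==0; b=19
item=-3: %3==0, s = 0+(-3) = -3; b=20
item=6: %3==0, s = (-3)+6 = 3; b=21
s+b = 3+21 = 24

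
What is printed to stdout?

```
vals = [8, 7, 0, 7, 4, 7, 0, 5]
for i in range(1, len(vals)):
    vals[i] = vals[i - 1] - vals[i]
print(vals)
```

[8, 1, 1, -6, -10, -17, -17, -22]

i=1: vals[1] = 8-7 = 1 → [8, 1, 0, 7, 4, 7, 0, 5]
i=2: vals[2] = 1-0 = 1 → [8, 1, 1, 7, 4, 7, 0, 5]
i=3: vals[3] = 1-7 = -6 → [8, 1, 1, -6, 4, 7, 0, 5]
i=4: vals[4] = (-6)-4 = -10 → [8, 1, 1, -6, -10, 7, 0, 5]
i=5: vals[5] = (-10)-7 = -17 → [8, 1, 1, -6, -10, -17, 0, 5]
i=6: vals[6] = (-17)-0 = -17 → [8, 1, 1, -6, -10, -17, -17, 5]
i=7: vals[7] = (-17)-5 = -22 → [8, 1, 1, -6, -10, -17, -17, -22]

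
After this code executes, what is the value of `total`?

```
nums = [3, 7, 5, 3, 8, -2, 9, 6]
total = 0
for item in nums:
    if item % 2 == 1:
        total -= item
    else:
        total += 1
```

-24

item=3: odd, total = 0-3 = -3
item=7: odd, total = (-3)-7 = -10
item=5: odd, total = (-10)-5 = -15
item=3: odd, total = (-15)-3 = -18
item=8: not odd, total = (-18)+1 = -17
item=-2: not odd, total = (-17)+1 = -16
item=9: odd, total = (-16)-9 = -25
item=6: not odd, total = (-25)+1 = -24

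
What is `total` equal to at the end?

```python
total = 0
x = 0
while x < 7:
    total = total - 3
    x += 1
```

-21

x=0: total = 0-3 = -3
x=1: total = (-3)-3 = -6
x=2: total = (-6)-3 = -9
x=3: total = (-9)-3 = -12
x=4: total = (-12)-3 = -15
x=5: total = (-15)-3 = -18
x=6: total = (-18)-3 = -21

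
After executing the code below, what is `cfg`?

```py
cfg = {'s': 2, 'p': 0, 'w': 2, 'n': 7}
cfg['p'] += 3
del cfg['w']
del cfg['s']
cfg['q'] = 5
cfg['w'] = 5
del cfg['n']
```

cfg['p'] = 0+3 = 3 → {'s': 2, 'p': 3, 'w': 2, 'n': 7}
del 'w' → {'s': 2, 'p': 3, 'n': 7}
del 's' → {'p': 3, 'n': 7}
cfg['q'] = 5 → {'p': 3, 'n': 7, 'q': 5}
cfg['w'] = 5 → {'p': 3, 'n': 7, 'q': 5, 'w': 5}
del 'n' → {'p': 3, 'q': 5, 'w': 5}

{'p': 3, 'q': 5, 'w': 5}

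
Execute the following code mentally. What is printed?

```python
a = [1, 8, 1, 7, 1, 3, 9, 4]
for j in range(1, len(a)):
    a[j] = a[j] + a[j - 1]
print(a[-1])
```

j=1: a[1] = 8+1 = 9 → [1, 9, 1, 7, 1, 3, 9, 4]
j=2: a[2] = 1+9 = 10 → [1, 9, 10, 7, 1, 3, 9, 4]
j=3: a[3] = 7+10 = 17 → [1, 9, 10, 17, 1, 3, 9, 4]
j=4: a[4] = 1+17 = 18 → [1, 9, 10, 17, 18, 3, 9, 4]
j=5: a[5] = 3+18 = 21 → [1, 9, 10, 17, 18, 21, 9, 4]
j=6: a[6] = 9+21 = 30 → [1, 9, 10, 17, 18, 21, 30, 4]
j=7: a[7] = 4+30 = 34 → [1, 9, 10, 17, 18, 21, 30, 34]

34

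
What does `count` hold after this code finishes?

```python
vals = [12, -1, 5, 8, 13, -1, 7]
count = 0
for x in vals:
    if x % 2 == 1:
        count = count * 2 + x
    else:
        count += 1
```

121

x=12: not odd, count = 0+1 = 1
x=-1: odd, count = 1*2+(-1) = 1
x=5: odd, count = 1*2+5 = 7
x=8: not odd, count = 7+1 = 8
x=13: odd, count = 8*2+13 = 29
x=-1: odd, count = 29*2+(-1) = 57
x=7: odd, count = 57*2+7 = 121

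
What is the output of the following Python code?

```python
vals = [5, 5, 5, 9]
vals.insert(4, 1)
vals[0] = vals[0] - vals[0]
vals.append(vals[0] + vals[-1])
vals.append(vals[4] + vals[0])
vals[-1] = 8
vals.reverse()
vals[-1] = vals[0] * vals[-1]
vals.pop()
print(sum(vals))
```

insert 1 at 4 → [5, 5, 5, 9, 1]
vals[0] = vals[0]-vals[0] = 5-5 = 0 → [0, 5, 5, 9, 1]
append vals[0]+vals[-1] = 0+1 = 1 → [0, 5, 5, 9, 1, 1]
append vals[4]+vals[0] = 1+0 = 1 → [0, 5, 5, 9, 1, 1, 1]
vals[-1] = 8 → [0, 5, 5, 9, 1, 1, 8]
reverse → [8, 1, 1, 9, 5, 5, 0]
vals[-1] = vals[0]*vals[-1] = 8*0 = 0 → [8, 1, 1, 9, 5, 5, 0]
pop() removes 0 → [8, 1, 1, 9, 5, 5]
sum = 29

29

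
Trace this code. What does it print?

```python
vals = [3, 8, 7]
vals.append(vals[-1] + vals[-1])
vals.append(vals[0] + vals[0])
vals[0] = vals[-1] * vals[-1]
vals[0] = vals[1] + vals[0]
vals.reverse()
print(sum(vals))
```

append vals[-1]+vals[-1] = 7+7 = 14 → [3, 8, 7, 14]
append vals[0]+vals[0] = 3+3 = 6 → [3, 8, 7, 14, 6]
vals[0] = vals[-1]*vals[-1] = 6*6 = 36 → [36, 8, 7, 14, 6]
vals[0] = vals[1]+vals[0] = 8+36 = 44 → [44, 8, 7, 14, 6]
reverse → [6, 14, 7, 8, 44]
sum = 79

79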